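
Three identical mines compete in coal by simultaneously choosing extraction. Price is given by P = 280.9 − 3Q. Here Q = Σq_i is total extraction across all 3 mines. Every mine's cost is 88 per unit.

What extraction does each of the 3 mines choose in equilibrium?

A representative mine's profit is π_i = q_i(280.9 − 3Q) − 88q_i, with Q = q_i + Σ_{j≠i} q_j.
First-order condition: 192.9 − 6q_i − 3Σ_{j≠i} q_j = 0.
In a symmetric equilibrium every mine chooses the same q, so Σ_{j≠i} q_j = 2q. The condition becomes 192.9 − 12q = 0, giving q = 192.9/12 = 16.075.

16.075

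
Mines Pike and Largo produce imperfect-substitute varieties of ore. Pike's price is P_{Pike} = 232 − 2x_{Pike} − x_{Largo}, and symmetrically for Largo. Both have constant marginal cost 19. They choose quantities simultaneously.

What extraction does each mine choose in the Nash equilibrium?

42.6

Mine Pike's profit: π = x_{Pike}(232 − 2x_{Pike} − x_{Largo}) − 19x_{Pike}.
∂π/∂x_{Pike} = 213 − 4x_{Pike} − x_{Largo} = 0 ⇒ x_{Pike} = 53.25 − 0.25x_{Largo}.
The game is symmetric, so in equilibrium x_{Largo} = x_{Pike}: the reaction function gives 1.25x_{Pike} = 53.25, hence x_{Pike} = 42.6.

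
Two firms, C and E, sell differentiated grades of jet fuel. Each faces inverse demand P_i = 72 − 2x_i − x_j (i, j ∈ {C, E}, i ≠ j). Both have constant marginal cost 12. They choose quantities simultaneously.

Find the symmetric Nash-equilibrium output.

12

Firm C's profit: π = x_C(72 − 2x_C − x_E) − 12x_C.
∂π/∂x_C = 60 − 4x_C − x_E = 0 ⇒ x_C = 15 − 0.25x_E.
By symmetry x_E = x_C; substituting into the reaction function, 1.25x_C = 15 and x_C = 12.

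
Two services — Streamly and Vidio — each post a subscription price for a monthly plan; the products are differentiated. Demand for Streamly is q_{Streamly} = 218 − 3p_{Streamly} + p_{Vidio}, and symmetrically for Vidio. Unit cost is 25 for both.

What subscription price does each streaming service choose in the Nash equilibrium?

58.6

Streamly's profit: π = (p_{Streamly} − 25)(218 − 3p_{Streamly} + p_{Vidio}).
∂π/∂p_{Streamly} = 293 − 6p_{Streamly} + p_{Vidio} = 0 ⇒ p_{Streamly} = 293/6 + (1/6)p_{Vidio}.
The game is symmetric, so in equilibrium p_{Vidio} = p_{Streamly}: the reaction function gives (5/6)p_{Streamly} = 293/6, hence p_{Streamly} = 58.6.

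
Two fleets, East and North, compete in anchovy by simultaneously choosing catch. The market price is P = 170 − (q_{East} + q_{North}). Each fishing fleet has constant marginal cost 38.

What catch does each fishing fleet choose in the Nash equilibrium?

44

Fishing fleet East's profit: π = q_{East}(170 − (q_{East} + q_{North})) − 38q_{East}.
∂π/∂q_{East} = 132 − 2q_{East} − q_{North} = 0, so q_{East} = 66 − 0.5q_{North}.
By symmetry q_{North} = q_{East}; substituting into the reaction function, 1.5q_{East} = 66 and q_{East} = 44.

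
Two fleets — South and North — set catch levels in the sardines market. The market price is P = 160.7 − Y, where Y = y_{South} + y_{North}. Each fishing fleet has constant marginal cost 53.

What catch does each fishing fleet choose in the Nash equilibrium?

Fishing fleet South's profit: π = y_{South}(160.7 − (y_{South} + y_{North})) − 53y_{South}.
∂π/∂y_{South} = 107.7 − 2y_{South} − y_{North} = 0, so y_{South} = 53.85 − 0.5y_{North}.
By symmetry y_{North} = y_{South}; substituting into the reaction function, 1.5y_{South} = 53.85 and y_{South} = 35.9.

35.9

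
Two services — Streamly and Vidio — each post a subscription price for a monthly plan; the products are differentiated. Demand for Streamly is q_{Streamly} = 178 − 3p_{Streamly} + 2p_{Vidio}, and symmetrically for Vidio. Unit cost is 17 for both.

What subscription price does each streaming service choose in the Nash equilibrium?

57.25

Streamly's profit: π = (p_{Streamly} − 17)(178 − 3p_{Streamly} + 2p_{Vidio}).
∂π/∂p_{Streamly} = 229 − 6p_{Streamly} + 2p_{Vidio} = 0 ⇒ p_{Streamly} = 229/6 + (1/3)p_{Vidio}.
By symmetry p_{Vidio} = p_{Streamly}; substituting into the reaction function, (2/3)p_{Streamly} = 229/6 and p_{Streamly} = 57.25.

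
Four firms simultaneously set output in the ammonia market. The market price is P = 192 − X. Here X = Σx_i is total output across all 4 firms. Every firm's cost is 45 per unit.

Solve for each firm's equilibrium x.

29.4

A representative firm's profit is π_i = x_i(192 − X) − 45x_i, with X = x_i + Σ_{j≠i} x_j.
First-order condition: 147 − 2x_i − Σ_{j≠i} x_j = 0.
In a symmetric equilibrium every firm chooses the same x, so Σ_{j≠i} x_j = 3x. The condition becomes 147 − 5x = 0, giving x = 147/5 = 29.4.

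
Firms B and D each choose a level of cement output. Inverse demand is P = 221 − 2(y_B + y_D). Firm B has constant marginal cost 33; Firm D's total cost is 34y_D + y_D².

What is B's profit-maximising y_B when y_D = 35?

Firm B's profit: π = y_B(221 − 2(y_B + y_D)) − 33y_B.
∂π/∂y_B = 188 − 4y_B − 2y_D = 0, so y_B = 47 − 0.5y_D.
At y_D = 35: y_B = 47 − 0.5·35 = 29.5.

29.5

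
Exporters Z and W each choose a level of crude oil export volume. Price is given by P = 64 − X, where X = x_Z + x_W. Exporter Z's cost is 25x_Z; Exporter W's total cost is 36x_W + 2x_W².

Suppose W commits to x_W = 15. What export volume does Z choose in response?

Exporter Z's profit: π = x_Z(64 − (x_Z + x_W)) − 25x_Z.
∂π/∂x_Z = 39 − 2x_Z − x_W = 0, so x_Z = 19.5 − 0.5x_W.
At x_W = 15: x_Z = 19.5 − 0.5·15 = 12.

12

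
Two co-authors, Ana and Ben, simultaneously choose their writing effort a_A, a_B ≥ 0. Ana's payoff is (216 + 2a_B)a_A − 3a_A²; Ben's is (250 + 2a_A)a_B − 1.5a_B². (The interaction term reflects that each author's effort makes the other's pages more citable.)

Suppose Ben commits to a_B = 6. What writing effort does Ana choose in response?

38

Expanding Ana's payoff: 216a_A + 2a_Ba_A − 3a_A².
∂π/∂a_A = 216 + 2a_B − 6a_A = 0, so a_A = 36 + (1/3)a_B.
At a_B = 6: a_A = 36 + (1/3)·6 = 38.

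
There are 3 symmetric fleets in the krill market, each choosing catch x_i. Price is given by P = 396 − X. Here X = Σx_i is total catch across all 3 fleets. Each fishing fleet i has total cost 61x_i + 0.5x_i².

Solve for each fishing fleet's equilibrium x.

67

A representative fishing fleet's profit is π_i = x_i(396 − X) − 61x_i − 0.5x_i², with X = x_i + Σ_{j≠i} x_j.
First-order condition: 335 − 3x_i − Σ_{j≠i} x_j = 0.
In a symmetric equilibrium every fishing fleet chooses the same x, so Σ_{j≠i} x_j = 2x. The condition becomes 335 − 5x = 0, giving x = 335/5 = 67.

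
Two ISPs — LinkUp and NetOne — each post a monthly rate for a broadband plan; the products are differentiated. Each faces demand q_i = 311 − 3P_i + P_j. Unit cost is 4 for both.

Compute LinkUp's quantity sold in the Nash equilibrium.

LinkUp's profit: π = (P_{LinkUp} − 4)(311 − 3P_{LinkUp} + P_{NetOne}).
∂π/∂P_{LinkUp} = 323 − 6P_{LinkUp} + P_{NetOne} = 0 ⇒ P_{LinkUp} = 323/6 + (1/6)P_{NetOne}.
By symmetry P_{NetOne} = P_{LinkUp}; substituting into the reaction function, (5/6)P_{LinkUp} = 323/6 and P_{LinkUp} = 64.6.
q_{LinkUp} = 311 − 3·64.6 + 64.6 = 181.8.

181.8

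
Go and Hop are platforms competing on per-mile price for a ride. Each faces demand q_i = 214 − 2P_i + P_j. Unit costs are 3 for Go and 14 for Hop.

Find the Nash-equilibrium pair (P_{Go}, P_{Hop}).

Go's profit: π = (P_{Go} − 3)(214 − 2P_{Go} + P_{Hop}).
∂π/∂P_{Go} = 220 − 4P_{Go} + P_{Hop} = 0 ⇒ P_{Go} = 55 + 0.25P_{Hop}.
Similarly P_{Hop} = 60.5 + 0.25P_{Go}.
Plugging P_{Hop} into Go's best response: P_{Go} = 55 + 0.25(60.5 + 0.25P_{Go}) ⇒ 0.9375P_{Go} = 70.125, so P_{Go} = 74.8.
Then P_{Hop} = 60.5 + 0.25·74.8 = 79.2.

74.8, 79.2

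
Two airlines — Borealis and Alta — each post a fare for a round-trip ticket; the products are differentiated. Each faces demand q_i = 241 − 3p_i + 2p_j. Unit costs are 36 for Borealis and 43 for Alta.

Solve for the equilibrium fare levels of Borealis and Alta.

88.5625, 91.1875

Borealis's profit: π = (p_{Borealis} − 36)(241 − 3p_{Borealis} + 2p_{Alta}).
∂π/∂p_{Borealis} = 349 − 6p_{Borealis} + 2p_{Alta} = 0 ⇒ p_{Borealis} = 349/6 + (1/3)p_{Alta}.
Similarly p_{Alta} = 185/3 + (1/3)p_{Borealis}.
Plugging p_{Alta} into Borealis's best response: p_{Borealis} = 349/6 + (1/3)(185/3 + (1/3)p_{Borealis}) ⇒ (8/9)p_{Borealis} = 1417/18, so p_{Borealis} = 88.5625.
Then p_{Alta} = 185/3 + (1/3)·88.5625 = 91.1875.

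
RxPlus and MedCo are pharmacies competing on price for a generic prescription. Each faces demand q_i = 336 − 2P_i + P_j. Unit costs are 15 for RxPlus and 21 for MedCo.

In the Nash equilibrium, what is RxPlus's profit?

23241.68

RxPlus's profit: π = (P_{RxPlus} − 15)(336 − 2P_{RxPlus} + P_{MedCo}).
∂π/∂P_{RxPlus} = 366 − 4P_{RxPlus} + P_{MedCo} = 0 ⇒ P_{RxPlus} = 91.5 + 0.25P_{MedCo}.
Similarly P_{MedCo} = 94.5 + 0.25P_{RxPlus}.
Substituting the second reaction function into the first: P_{RxPlus} = 91.5 + 0.25(94.5 + 0.25P_{RxPlus}), which gives 0.9375P_{RxPlus} = 115.125 ⇒ P_{RxPlus} = 122.8.
Then P_{MedCo} = 94.5 + 0.25·122.8 = 125.2.
q_{RxPlus} = 336 − 2·122.8 + 125.2 = 215.6.
Profit = (122.8 − 15)·215.6 = 23241.68.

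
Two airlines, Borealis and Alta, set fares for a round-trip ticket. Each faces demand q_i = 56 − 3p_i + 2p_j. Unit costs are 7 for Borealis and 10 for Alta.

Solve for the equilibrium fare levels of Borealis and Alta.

Borealis's profit: π = (p_{Borealis} − 7)(56 − 3p_{Borealis} + 2p_{Alta}).
∂π/∂p_{Borealis} = 77 − 6p_{Borealis} + 2p_{Alta} = 0 ⇒ p_{Borealis} = 77/6 + (1/3)p_{Alta}.
Similarly p_{Alta} = 43/3 + (1/3)p_{Borealis}.
Substituting the second reaction function into the first: p_{Borealis} = 77/6 + (1/3)(43/3 + (1/3)p_{Borealis}), which gives (8/9)p_{Borealis} = 317/18 ⇒ p_{Borealis} = 19.8125.
Then p_{Alta} = 43/3 + (1/3)·19.8125 = 20.9375.

19.8125, 20.9375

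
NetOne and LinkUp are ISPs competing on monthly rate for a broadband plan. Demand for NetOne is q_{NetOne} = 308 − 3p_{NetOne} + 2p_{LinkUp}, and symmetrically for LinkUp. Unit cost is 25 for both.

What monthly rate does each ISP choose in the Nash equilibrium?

95.75

NetOne's profit: π = (p_{NetOne} − 25)(308 − 3p_{NetOne} + 2p_{LinkUp}).
∂π/∂p_{NetOne} = 383 − 6p_{NetOne} + 2p_{LinkUp} = 0 ⇒ p_{NetOne} = 383/6 + (1/3)p_{LinkUp}.
Setting p_{NetOne} = p_{LinkUp} in the reaction function: p_{NetOne} = 383/6 + (1/3)p_{NetOne}, so p_{NetOne} = (383/6) / (2/3) = 95.75.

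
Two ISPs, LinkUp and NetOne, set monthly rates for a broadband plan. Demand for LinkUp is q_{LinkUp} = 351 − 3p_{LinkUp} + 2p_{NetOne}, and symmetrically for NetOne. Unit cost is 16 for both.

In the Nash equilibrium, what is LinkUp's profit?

21042.1875

LinkUp's profit: π = (p_{LinkUp} − 16)(351 − 3p_{LinkUp} + 2p_{NetOne}).
∂π/∂p_{LinkUp} = 399 − 6p_{LinkUp} + 2p_{NetOne} = 0 ⇒ p_{LinkUp} = 66.5 + (1/3)p_{NetOne}.
By symmetry p_{NetOne} = p_{LinkUp}; substituting into the reaction function, (2/3)p_{LinkUp} = 66.5 and p_{LinkUp} = 99.75.
q_{LinkUp} = 351 − 3·99.75 + 2·99.75 = 251.25.
Profit = (99.75 − 16)·251.25 = 21042.1875.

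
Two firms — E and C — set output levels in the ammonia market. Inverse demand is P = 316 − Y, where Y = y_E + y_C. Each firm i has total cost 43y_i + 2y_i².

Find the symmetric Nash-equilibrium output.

Firm E's profit: π = y_E(316 − (y_E + y_C)) − 43y_E − 2y_E².
∂π/∂y_E = 273 − 6y_E − y_C = 0, so y_E = 45.5 − (1/6)y_C.
The game is symmetric, so in equilibrium y_C = y_E: the reaction function gives (7/6)y_E = 45.5, hence y_E = 39.

39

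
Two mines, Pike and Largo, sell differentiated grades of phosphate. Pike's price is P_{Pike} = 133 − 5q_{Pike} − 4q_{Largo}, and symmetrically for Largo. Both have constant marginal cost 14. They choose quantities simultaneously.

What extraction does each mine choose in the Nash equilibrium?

8.5

Mine Pike's profit: π = q_{Pike}(133 − 5q_{Pike} − 4q_{Largo}) − 14q_{Pike}.
∂π/∂q_{Pike} = 119 − 10q_{Pike} − 4q_{Largo} = 0 ⇒ q_{Pike} = 11.9 − 0.4q_{Largo}.
Setting q_{Pike} = q_{Largo} in the reaction function: q_{Pike} = 11.9 − 0.4q_{Pike}, so q_{Pike} = 11.9 / 1.4 = 8.5.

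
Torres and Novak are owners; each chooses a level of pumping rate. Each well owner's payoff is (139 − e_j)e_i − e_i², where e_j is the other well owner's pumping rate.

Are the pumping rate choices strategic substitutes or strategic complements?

strategic substitutes

Torres's payoff is (139 − e_N)e_T − e_T².
∂π/∂e_T = 139 − e_N − 2e_T = 0, so e_T = 69.5 − 0.5e_N.
The best-response slope de_T/de_N = −0.5 < 0: the reaction function is downward-sloping, so the choices are strategic substitutes.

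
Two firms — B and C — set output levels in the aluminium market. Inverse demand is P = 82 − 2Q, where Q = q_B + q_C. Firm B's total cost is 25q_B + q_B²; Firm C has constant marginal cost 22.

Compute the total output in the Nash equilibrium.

17.7

Firm B's profit: π = q_B(82 − 2(q_B + q_C)) − 25q_B − q_B².
∂π/∂q_B = 57 − 6q_B − 2q_C = 0, so q_B = 9.5 − (1/3)q_C.
For C: ∂π/∂q_C = 60 − 4q_C − 2q_B = 0 ⇒ q_C = 15 − 0.5q_B.
Solving the two reaction functions simultaneously: (1 − (−1/3)(−0.5))q_B = 9.5 − (1/3)·15, so (5/6)q_B = 4.5 and q_B = 5.4.
Then q_C = 15 − 0.5·5.4 = 12.3.
Total output: 5.4 + 12.3 = 17.7.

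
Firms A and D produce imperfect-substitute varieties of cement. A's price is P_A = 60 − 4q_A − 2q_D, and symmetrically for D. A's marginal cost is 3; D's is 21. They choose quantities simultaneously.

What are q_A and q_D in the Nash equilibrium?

Firm A's profit: π = q_A(60 − 4q_A − 2q_D) − 3q_A.
∂π/∂q_A = 57 − 8q_A − 2q_D = 0 ⇒ q_A = 7.125 − 0.25q_D.
Similarly q_D = 4.875 − 0.25q_A.
Substituting the second reaction function into the first: q_A = 7.125 − 0.25(4.875 − 0.25q_A), which gives 0.9375q_A = 189/32 ⇒ q_A = 6.3.
Then q_D = 4.875 − 0.25·6.3 = 3.3.

6.3, 3.3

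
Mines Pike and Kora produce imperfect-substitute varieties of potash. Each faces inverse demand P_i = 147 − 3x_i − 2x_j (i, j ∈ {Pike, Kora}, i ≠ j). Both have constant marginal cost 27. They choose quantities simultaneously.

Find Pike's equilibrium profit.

Mine Pike's profit: π = x_{Pike}(147 − 3x_{Pike} − 2x_{Kora}) − 27x_{Pike}.
∂π/∂x_{Pike} = 120 − 6x_{Pike} − 2x_{Kora} = 0 ⇒ x_{Pike} = 20 − (1/3)x_{Kora}.
Setting x_{Pike} = x_{Kora} in the reaction function: x_{Pike} = 20 − (1/3)x_{Pike}, so x_{Pike} = 20 / (4/3) = 15.
P_{Pike} = 147 − 3·15 − 2·15 = 72.
Profit = (72 − 27)·15 = 675.

675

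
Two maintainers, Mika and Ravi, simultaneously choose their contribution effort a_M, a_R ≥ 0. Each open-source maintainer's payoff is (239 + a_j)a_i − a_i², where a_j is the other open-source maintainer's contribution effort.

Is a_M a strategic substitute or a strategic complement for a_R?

strategic complements

Mika's payoff is (239 + a_R)a_M − a_M².
∂π/∂a_M = 239 + a_R − 2a_M = 0, so a_M = 119.5 + 0.5a_R.
The best-response slope da_M/da_R = 0.5 > 0: the reaction function is upward-sloping, so the choices are strategic complements.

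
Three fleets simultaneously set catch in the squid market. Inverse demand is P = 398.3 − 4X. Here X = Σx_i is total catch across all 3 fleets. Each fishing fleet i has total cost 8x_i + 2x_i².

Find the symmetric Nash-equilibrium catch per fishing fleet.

A representative fishing fleet's profit is π_i = x_i(398.3 − 4X) − 8x_i − 2x_i², with X = x_i + Σ_{j≠i} x_j.
First-order condition: 390.3 − 12x_i − 4Σ_{j≠i} x_j = 0.
With identical fishing fleets, set every x_j = x: then 390.3 − 12x − 8x = 0, i.e. x = 390.3/20 = 19.515.

19.515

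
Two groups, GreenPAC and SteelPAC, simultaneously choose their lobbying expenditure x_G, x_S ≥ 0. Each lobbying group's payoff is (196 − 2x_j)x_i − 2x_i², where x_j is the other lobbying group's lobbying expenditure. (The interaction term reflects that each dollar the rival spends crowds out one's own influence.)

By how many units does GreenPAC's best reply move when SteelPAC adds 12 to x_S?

GreenPAC's payoff is (196 − 2x_S)x_G − 2x_G².
∂π/∂x_G = 196 − 2x_S − 4x_G = 0, so x_G = 49 − 0.5x_S.
The reaction-function slope is −0.5, so a 12-unit rise in x_S moves x_G by −0.5 × 12 = −6. GreenPAC's best response falls — the actions are strategic substitutes.

-6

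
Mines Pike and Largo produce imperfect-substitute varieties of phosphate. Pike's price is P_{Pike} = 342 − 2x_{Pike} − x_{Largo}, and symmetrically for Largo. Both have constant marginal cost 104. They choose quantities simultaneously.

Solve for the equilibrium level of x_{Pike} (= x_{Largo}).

Mine Pike's profit: π = x_{Pike}(342 − 2x_{Pike} − x_{Largo}) − 104x_{Pike}.
∂π/∂x_{Pike} = 238 − 4x_{Pike} − x_{Largo} = 0 ⇒ x_{Pike} = 59.5 − 0.25x_{Largo}.
By symmetry x_{Largo} = x_{Pike}; substituting into the reaction function, 1.25x_{Pike} = 59.5 and x_{Pike} = 47.6.

47.6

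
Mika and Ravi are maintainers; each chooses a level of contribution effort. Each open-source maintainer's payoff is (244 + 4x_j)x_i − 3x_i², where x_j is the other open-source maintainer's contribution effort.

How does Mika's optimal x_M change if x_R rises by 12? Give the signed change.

Mika's payoff is (244 + 4x_R)x_M − 3x_M².
∂π/∂x_M = 244 + 4x_R − 6x_M = 0, so x_M = 122/3 + (2/3)x_R.
The reaction-function slope is 2/3, so a 12-unit rise in x_R moves x_M by 2/3 × 12 = 8. Mika's best response rises — the actions are strategic complements.

8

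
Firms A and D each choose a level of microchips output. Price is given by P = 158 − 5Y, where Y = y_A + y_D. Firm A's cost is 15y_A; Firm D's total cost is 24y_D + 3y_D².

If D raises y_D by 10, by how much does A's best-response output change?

-5

Firm A's profit: π = y_A(158 − 5(y_A + y_D)) − 15y_A.
∂π/∂y_A = 143 − 10y_A − 5y_D = 0, so y_A = 14.3 − 0.5y_D.
The reaction-function slope is −0.5, so a 10-unit rise in y_D moves y_A by −0.5 × 10 = −5. A's best response falls — the actions are strategic substitutes.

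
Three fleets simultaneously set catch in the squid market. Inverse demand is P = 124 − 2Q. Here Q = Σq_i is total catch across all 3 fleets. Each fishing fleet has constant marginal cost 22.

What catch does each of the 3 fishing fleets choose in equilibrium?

12.75

A representative fishing fleet's profit is π_i = q_i(124 − 2Q) − 22q_i, with Q = q_i + Σ_{j≠i} q_j.
First-order condition: 102 − 4q_i − 2Σ_{j≠i} q_j = 0.
In a symmetric equilibrium every fishing fleet chooses the same q, so Σ_{j≠i} q_j = 2q. The condition becomes 102 − 8q = 0, giving q = 102/8 = 12.75.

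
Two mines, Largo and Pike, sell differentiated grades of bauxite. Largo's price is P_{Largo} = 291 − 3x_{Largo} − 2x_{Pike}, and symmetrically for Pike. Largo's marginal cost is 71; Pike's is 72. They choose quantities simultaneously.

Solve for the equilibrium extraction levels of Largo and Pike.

Mine Largo's profit: π = x_{Largo}(291 − 3x_{Largo} − 2x_{Pike}) − 71x_{Largo}.
∂π/∂x_{Largo} = 220 − 6x_{Largo} − 2x_{Pike} = 0 ⇒ x_{Largo} = 110/3 − (1/3)x_{Pike}.
Similarly x_{Pike} = 36.5 − (1/3)x_{Largo}.
Solving the two reaction functions simultaneously: (1 − (−1/3)(−1/3))x_{Largo} = 110/3 − (1/3)·36.5, so (8/9)x_{Largo} = 24.5 and x_{Largo} = 27.5625.
Then x_{Pike} = 36.5 − (1/3)·27.5625 = 27.3125.

27.5625, 27.3125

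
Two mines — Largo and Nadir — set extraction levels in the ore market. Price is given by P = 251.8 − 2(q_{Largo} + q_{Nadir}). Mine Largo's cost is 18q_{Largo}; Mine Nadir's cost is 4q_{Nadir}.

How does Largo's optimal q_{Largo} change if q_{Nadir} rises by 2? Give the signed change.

Mine Largo's profit: π = q_{Largo}(251.8 − 2(q_{Largo} + q_{Nadir})) − 18q_{Largo}.
∂π/∂q_{Largo} = 233.8 − 4q_{Largo} − 2q_{Nadir} = 0, so q_{Largo} = 58.45 − 0.5q_{Nadir}.
The reaction-function slope is −0.5, so a 2-unit rise in q_{Nadir} moves q_{Largo} by −0.5 × 2 = −1. Largo's best response falls — the actions are strategic substitutes.

-1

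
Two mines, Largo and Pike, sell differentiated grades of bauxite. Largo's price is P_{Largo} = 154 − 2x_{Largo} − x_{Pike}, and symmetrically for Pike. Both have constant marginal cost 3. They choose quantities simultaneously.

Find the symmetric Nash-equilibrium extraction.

30.2

Mine Largo's profit: π = x_{Largo}(154 − 2x_{Largo} − x_{Pike}) − 3x_{Largo}.
∂π/∂x_{Largo} = 151 − 4x_{Largo} − x_{Pike} = 0 ⇒ x_{Largo} = 37.75 − 0.25x_{Pike}.
By symmetry x_{Pike} = x_{Largo}; substituting into the reaction function, 1.25x_{Largo} = 37.75 and x_{Largo} = 30.2.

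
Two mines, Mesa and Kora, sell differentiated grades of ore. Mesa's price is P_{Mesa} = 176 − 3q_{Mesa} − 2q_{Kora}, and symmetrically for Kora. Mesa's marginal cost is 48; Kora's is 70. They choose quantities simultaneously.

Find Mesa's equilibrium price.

100.125

Mine Mesa's profit: π = q_{Mesa}(176 − 3q_{Mesa} − 2q_{Kora}) − 48q_{Mesa}.
∂π/∂q_{Mesa} = 128 − 6q_{Mesa} − 2q_{Kora} = 0 ⇒ q_{Mesa} = 64/3 − (1/3)q_{Kora}.
Similarly q_{Kora} = 53/3 − (1/3)q_{Mesa}.
Plugging q_{Kora} into Mesa's best response: q_{Mesa} = 64/3 − (1/3)(53/3 − (1/3)q_{Mesa}) ⇒ (8/9)q_{Mesa} = 139/9, so q_{Mesa} = 17.375.
Then q_{Kora} = 53/3 − (1/3)·17.375 = 11.875.
P_{Mesa} = 176 − 3·17.375 − 2·11.875 = 100.125.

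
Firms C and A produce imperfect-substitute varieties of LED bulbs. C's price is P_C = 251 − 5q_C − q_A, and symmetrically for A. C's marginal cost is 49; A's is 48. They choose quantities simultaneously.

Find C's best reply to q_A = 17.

18.5

Firm C's profit: π = q_C(251 − 5q_C − q_A) − 49q_C.
∂π/∂q_C = 202 − 10q_C − q_A = 0 ⇒ q_C = 20.2 − 0.1q_A.
At q_A = 17: q_C = 20.2 − 0.1·17 = 18.5.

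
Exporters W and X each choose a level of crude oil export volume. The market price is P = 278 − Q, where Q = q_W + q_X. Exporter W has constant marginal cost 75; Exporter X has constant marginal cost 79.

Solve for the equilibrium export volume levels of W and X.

Exporter W's profit: π = q_W(278 − (q_W + q_X)) − 75q_W.
∂π/∂q_W = 203 − 2q_W − q_X = 0, so q_W = 101.5 − 0.5q_X.
By the same steps for X: q_X = 99.5 − 0.5q_W.
Solving the two reaction functions simultaneously: (1 − (−0.5)(−0.5))q_W = 101.5 − 0.5·99.5, so 0.75q_W = 51.75 and q_W = 69.
Then q_X = 99.5 − 0.5·69 = 65.

69, 65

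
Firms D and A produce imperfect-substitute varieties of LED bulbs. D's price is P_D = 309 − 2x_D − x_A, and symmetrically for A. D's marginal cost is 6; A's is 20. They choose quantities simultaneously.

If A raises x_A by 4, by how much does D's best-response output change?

Firm D's profit: π = x_D(309 − 2x_D − x_A) − 6x_D.
∂π/∂x_D = 303 − 4x_D − x_A = 0 ⇒ x_D = 75.75 − 0.25x_A.
The reaction-function slope is −0.25, so a 4-unit rise in x_A moves x_D by −0.25 × 4 = −1. D's best response falls — the actions are strategic substitutes.

-1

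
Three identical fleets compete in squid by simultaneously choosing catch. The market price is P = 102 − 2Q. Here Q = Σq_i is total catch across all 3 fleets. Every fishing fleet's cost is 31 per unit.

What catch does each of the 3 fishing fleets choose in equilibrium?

8.875

A representative fishing fleet's profit is π_i = q_i(102 − 2Q) − 31q_i, with Q = q_i + Σ_{j≠i} q_j.
First-order condition: 71 − 4q_i − 2Σ_{j≠i} q_j = 0.
In a symmetric equilibrium every fishing fleet chooses the same q, so Σ_{j≠i} q_j = 2q. The condition becomes 71 − 8q = 0, giving q = 71/8 = 8.875.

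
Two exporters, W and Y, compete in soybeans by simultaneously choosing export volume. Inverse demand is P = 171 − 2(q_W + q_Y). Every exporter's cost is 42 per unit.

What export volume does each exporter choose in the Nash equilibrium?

21.5

Exporter W's profit: π = q_W(171 − 2(q_W + q_Y)) − 42q_W.
∂π/∂q_W = 129 − 4q_W − 2q_Y = 0, so q_W = 32.25 − 0.5q_Y.
The game is symmetric, so in equilibrium q_Y = q_W: the reaction function gives 1.5q_W = 32.25, hence q_W = 21.5.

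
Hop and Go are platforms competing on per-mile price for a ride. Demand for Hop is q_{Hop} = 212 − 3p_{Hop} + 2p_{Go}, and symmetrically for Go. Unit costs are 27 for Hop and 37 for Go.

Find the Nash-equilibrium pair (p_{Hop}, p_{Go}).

Hop's profit: π = (p_{Hop} − 27)(212 − 3p_{Hop} + 2p_{Go}).
∂π/∂p_{Hop} = 293 − 6p_{Hop} + 2p_{Go} = 0 ⇒ p_{Hop} = 293/6 + (1/3)p_{Go}.
Similarly p_{Go} = 323/6 + (1/3)p_{Hop}.
Plugging p_{Go} into Hop's best response: p_{Hop} = 293/6 + (1/3)(323/6 + (1/3)p_{Hop}) ⇒ (8/9)p_{Hop} = 601/9, so p_{Hop} = 75.125.
Then p_{Go} = 323/6 + (1/3)·75.125 = 78.875.

75.125, 78.875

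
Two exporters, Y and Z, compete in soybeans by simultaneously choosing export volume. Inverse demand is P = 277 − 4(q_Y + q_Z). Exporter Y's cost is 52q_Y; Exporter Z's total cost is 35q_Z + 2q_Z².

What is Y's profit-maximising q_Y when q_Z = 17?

Exporter Y's profit: π = q_Y(277 − 4(q_Y + q_Z)) − 52q_Y.
∂π/∂q_Y = 225 − 8q_Y − 4q_Z = 0, so q_Y = 28.125 − 0.5q_Z.
At q_Z = 17: q_Y = 28.125 − 0.5·17 = 19.625.

19.625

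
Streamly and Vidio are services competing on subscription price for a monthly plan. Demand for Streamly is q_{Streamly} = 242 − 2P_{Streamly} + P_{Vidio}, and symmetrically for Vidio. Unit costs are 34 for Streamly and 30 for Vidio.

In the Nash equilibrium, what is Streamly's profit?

Streamly's profit: π = (P_{Streamly} − 34)(242 − 2P_{Streamly} + P_{Vidio}).
∂π/∂P_{Streamly} = 310 − 4P_{Streamly} + P_{Vidio} = 0 ⇒ P_{Streamly} = 77.5 + 0.25P_{Vidio}.
Similarly P_{Vidio} = 75.5 + 0.25P_{Streamly}.
Substituting the second reaction function into the first: P_{Streamly} = 77.5 + 0.25(75.5 + 0.25P_{Streamly}), which gives 0.9375P_{Streamly} = 96.375 ⇒ P_{Streamly} = 102.8.
Then P_{Vidio} = 75.5 + 0.25·102.8 = 101.2.
q_{Streamly} = 242 − 2·102.8 + 101.2 = 137.6.
Profit = (102.8 − 34)·137.6 = 9466.88.

9466.88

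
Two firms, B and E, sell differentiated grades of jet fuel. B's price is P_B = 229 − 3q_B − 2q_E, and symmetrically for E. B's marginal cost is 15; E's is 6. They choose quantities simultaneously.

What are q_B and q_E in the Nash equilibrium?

26.1875, 28.4375

Firm B's profit: π = q_B(229 − 3q_B − 2q_E) − 15q_B.
∂π/∂q_B = 214 − 6q_B − 2q_E = 0 ⇒ q_B = 107/3 − (1/3)q_E.
Similarly q_E = 223/6 − (1/3)q_B.
Plugging q_E into B's best response: q_B = 107/3 − (1/3)(223/6 − (1/3)q_B) ⇒ (8/9)q_B = 419/18, so q_B = 26.1875.
Then q_E = 223/6 − (1/3)·26.1875 = 28.4375.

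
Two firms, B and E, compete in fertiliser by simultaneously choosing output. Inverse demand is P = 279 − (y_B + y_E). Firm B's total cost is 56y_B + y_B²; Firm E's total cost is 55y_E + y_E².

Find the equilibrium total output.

89.4

Firm B's profit: π = y_B(279 − (y_B + y_E)) − 56y_B − y_B².
∂π/∂y_B = 223 − 4y_B − y_E = 0, so y_B = 55.75 − 0.25y_E.
By the same steps for E: y_E = 56 − 0.25y_B.
Substituting the second reaction function into the first: y_B = 55.75 − 0.25(56 − 0.25y_B), which gives 0.9375y_B = 41.75 ⇒ y_B = 668/15.
Then y_E = 56 − 0.25·(668/15) = 673/15.
Total output: 668/15 + 673/15 = 89.4.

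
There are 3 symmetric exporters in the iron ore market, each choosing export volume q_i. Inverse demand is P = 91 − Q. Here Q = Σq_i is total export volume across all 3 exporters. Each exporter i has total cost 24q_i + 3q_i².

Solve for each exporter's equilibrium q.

6.7

A representative exporter's profit is π_i = q_i(91 − Q) − 24q_i − 3q_i², with Q = q_i + Σ_{j≠i} q_j.
First-order condition: 67 − 8q_i − Σ_{j≠i} q_j = 0.
In a symmetric equilibrium every exporter chooses the same q, so Σ_{j≠i} q_j = 2q. The condition becomes 67 − 10q = 0, giving q = 67/10 = 6.7.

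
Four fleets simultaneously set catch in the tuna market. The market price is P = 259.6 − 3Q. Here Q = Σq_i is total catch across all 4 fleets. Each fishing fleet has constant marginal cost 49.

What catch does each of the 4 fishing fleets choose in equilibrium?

14.04

A representative fishing fleet's profit is π_i = q_i(259.6 − 3Q) − 49q_i, with Q = q_i + Σ_{j≠i} q_j.
First-order condition: 210.6 − 6q_i − 3Σ_{j≠i} q_j = 0.
In a symmetric equilibrium every fishing fleet chooses the same q, so Σ_{j≠i} q_j = 3q. The condition becomes 210.6 − 15q = 0, giving q = 210.6/15 = 14.04.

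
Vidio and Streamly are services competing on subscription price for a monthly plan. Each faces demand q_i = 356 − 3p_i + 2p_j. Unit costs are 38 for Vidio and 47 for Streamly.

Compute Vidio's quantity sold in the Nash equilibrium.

Vidio's profit: π = (p_{Vidio} − 38)(356 − 3p_{Vidio} + 2p_{Streamly}).
∂π/∂p_{Vidio} = 470 − 6p_{Vidio} + 2p_{Streamly} = 0 ⇒ p_{Vidio} = 235/3 + (1/3)p_{Streamly}.
Similarly p_{Streamly} = 497/6 + (1/3)p_{Vidio}.
Substituting the second reaction function into the first: p_{Vidio} = 235/3 + (1/3)(497/6 + (1/3)p_{Vidio}), which gives (8/9)p_{Vidio} = 1907/18 ⇒ p_{Vidio} = 119.1875.
Then p_{Streamly} = 497/6 + (1/3)·119.1875 = 122.5625.
q_{Vidio} = 356 − 3·119.1875 + 2·122.5625 = 243.5625.

243.5625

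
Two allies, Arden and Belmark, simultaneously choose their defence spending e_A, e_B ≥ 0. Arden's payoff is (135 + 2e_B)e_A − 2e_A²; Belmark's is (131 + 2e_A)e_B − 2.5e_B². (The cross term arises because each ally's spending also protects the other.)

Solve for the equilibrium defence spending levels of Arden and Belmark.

58.5625, 49.625

Expanding Arden's payoff: 135e_A + 2e_Be_A − 2e_A².
∂π/∂e_A = 135 + 2e_B − 4e_A = 0, so e_A = 33.75 + 0.5e_B.
Likewise for Belmark: e_B = 26.2 + 0.4e_A.
Substituting the second reaction function into the first: e_A = 33.75 + 0.5(26.2 + 0.4e_A), which gives 0.8e_A = 46.85 ⇒ e_A = 58.5625.
Then e_B = 26.2 + 0.4·58.5625 = 49.625.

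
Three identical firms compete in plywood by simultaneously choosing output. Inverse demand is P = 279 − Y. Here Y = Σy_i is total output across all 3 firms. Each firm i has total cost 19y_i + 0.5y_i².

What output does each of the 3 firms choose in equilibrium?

52

A representative firm's profit is π_i = y_i(279 − Y) − 19y_i − 0.5y_i², with Y = y_i + Σ_{j≠i} y_j.
First-order condition: 260 − 3y_i − Σ_{j≠i} y_j = 0.
Imposing symmetry (y_j = y for all j) turns Σ_{j≠i} y_j into 2y, so 260 = 5y and y = 52.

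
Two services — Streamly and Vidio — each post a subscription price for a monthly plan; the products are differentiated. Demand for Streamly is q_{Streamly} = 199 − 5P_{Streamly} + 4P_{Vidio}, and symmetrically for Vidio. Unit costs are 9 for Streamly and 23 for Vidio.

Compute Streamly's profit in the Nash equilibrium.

6125

Streamly's profit: π = (P_{Streamly} − 9)(199 − 5P_{Streamly} + 4P_{Vidio}).
∂π/∂P_{Streamly} = 244 − 10P_{Streamly} + 4P_{Vidio} = 0 ⇒ P_{Streamly} = 24.4 + 0.4P_{Vidio}.
Similarly P_{Vidio} = 31.4 + 0.4P_{Streamly}.
Plugging P_{Vidio} into Streamly's best response: P_{Streamly} = 24.4 + 0.4(31.4 + 0.4P_{Streamly}) ⇒ 0.84P_{Streamly} = 36.96, so P_{Streamly} = 44.
Then P_{Vidio} = 31.4 + 0.4·44 = 49.
q_{Streamly} = 199 − 5·44 + 4·49 = 175.
Profit = (44 − 9)·175 = 6125.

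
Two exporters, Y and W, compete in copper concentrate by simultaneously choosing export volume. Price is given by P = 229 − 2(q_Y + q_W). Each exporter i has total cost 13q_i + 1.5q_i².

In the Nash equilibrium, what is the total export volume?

48

Exporter Y's profit: π = q_Y(229 − 2(q_Y + q_W)) − 13q_Y − 1.5q_Y².
∂π/∂q_Y = 216 − 7q_Y − 2q_W = 0, so q_Y = 216/7 − (2/7)q_W.
The game is symmetric, so in equilibrium q_W = q_Y: the reaction function gives (9/7)q_Y = 216/7, hence q_Y = 24.
Total export volume: 24 + 24 = 48.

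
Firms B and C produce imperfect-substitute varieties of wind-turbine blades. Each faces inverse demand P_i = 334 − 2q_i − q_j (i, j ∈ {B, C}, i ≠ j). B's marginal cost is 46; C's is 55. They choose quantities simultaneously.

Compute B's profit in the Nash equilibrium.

Firm B's profit: π = q_B(334 − 2q_B − q_C) − 46q_B.
∂π/∂q_B = 288 − 4q_B − q_C = 0 ⇒ q_B = 72 − 0.25q_C.
Similarly q_C = 69.75 − 0.25q_B.
Solving the two reaction functions simultaneously: (1 − (−0.25)(−0.25))q_B = 72 − 0.25·69.75, so 0.9375q_B = 54.5625 and q_B = 58.2.
Then q_C = 69.75 − 0.25·58.2 = 55.2.
P_B = 334 − 2·58.2 − 55.2 = 162.4.
Profit = (162.4 − 46)·58.2 = 6774.48.

6774.48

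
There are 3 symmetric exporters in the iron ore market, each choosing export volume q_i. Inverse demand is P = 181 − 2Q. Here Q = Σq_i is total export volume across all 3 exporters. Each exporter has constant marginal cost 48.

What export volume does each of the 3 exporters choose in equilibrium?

16.625

A representative exporter's profit is π_i = q_i(181 − 2Q) − 48q_i, with Q = q_i + Σ_{j≠i} q_j.
First-order condition: 133 − 4q_i − 2Σ_{j≠i} q_j = 0.
In a symmetric equilibrium every exporter chooses the same q, so Σ_{j≠i} q_j = 2q. The condition becomes 133 − 8q = 0, giving q = 133/8 = 16.625.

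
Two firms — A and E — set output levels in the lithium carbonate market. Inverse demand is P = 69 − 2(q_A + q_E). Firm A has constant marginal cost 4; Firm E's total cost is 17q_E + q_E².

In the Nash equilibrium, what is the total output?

18.2

Firm A's profit: π = q_A(69 − 2(q_A + q_E)) − 4q_A.
∂π/∂q_A = 65 − 4q_A − 2q_E = 0, so q_A = 16.25 − 0.5q_E.
For E: ∂π/∂q_E = 52 − 6q_E − 2q_A = 0 ⇒ q_E = 26/3 − (1/3)q_A.
Solving the two reaction functions simultaneously: (1 − (−0.5)(−1/3))q_A = 16.25 − 0.5·(26/3), so (5/6)q_A = 143/12 and q_A = 14.3.
Then q_E = 26/3 − (1/3)·14.3 = 3.9.
Total output: 14.3 + 3.9 = 18.2.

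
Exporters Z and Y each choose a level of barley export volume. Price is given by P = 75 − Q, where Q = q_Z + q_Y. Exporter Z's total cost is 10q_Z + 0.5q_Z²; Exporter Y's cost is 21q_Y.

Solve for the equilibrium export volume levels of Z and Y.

15.2, 19.4

Exporter Z's profit: π = q_Z(75 − (q_Z + q_Y)) − 10q_Z − 0.5q_Z².
∂π/∂q_Z = 65 − 3q_Z − q_Y = 0, so q_Z = 65/3 − (1/3)q_Y.
For Y: ∂π/∂q_Y = 54 − 2q_Y − q_Z = 0 ⇒ q_Y = 27 − 0.5q_Z.
Plugging q_Y into Z's best response: q_Z = 65/3 − (1/3)(27 − 0.5q_Z) ⇒ (5/6)q_Z = 38/3, so q_Z = 15.2.
Then q_Y = 27 − 0.5·15.2 = 19.4.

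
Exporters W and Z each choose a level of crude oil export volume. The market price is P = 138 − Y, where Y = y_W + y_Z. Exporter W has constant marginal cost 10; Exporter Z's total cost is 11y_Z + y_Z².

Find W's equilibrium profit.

Exporter W's profit: π = y_W(138 − (y_W + y_Z)) − 10y_W.
∂π/∂y_W = 128 − 2y_W − y_Z = 0, so y_W = 64 − 0.5y_Z.
For Z: ∂π/∂y_Z = 127 − 4y_Z − y_W = 0 ⇒ y_Z = 31.75 − 0.25y_W.
Substituting the second reaction function into the first: y_W = 64 − 0.5(31.75 − 0.25y_W), which gives 0.875y_W = 48.125 ⇒ y_W = 55.
Then y_Z = 31.75 − 0.25·55 = 18.
Price P = 138 − 73 = 65.
W's profit: (65 − 10)·55 = 3025.

3025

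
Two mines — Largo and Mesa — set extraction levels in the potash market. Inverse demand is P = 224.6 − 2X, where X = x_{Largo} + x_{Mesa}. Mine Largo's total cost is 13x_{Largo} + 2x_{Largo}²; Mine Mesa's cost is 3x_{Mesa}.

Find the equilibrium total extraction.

Mine Largo's profit: π = x_{Largo}(224.6 − 2(x_{Largo} + x_{Mesa})) − 13x_{Largo} − 2x_{Largo}².
∂π/∂x_{Largo} = 211.6 − 8x_{Largo} − 2x_{Mesa} = 0, so x_{Largo} = 26.45 − 0.25x_{Mesa}.
For Mesa: ∂π/∂x_{Mesa} = 221.6 − 4x_{Mesa} − 2x_{Largo} = 0 ⇒ x_{Mesa} = 55.4 − 0.5x_{Largo}.
Plugging x_{Mesa} into Largo's best response: x_{Largo} = 26.45 − 0.25(55.4 − 0.5x_{Largo}) ⇒ 0.875x_{Largo} = 12.6, so x_{Largo} = 14.4.
Then x_{Mesa} = 55.4 − 0.5·14.4 = 48.2.
Total extraction: 14.4 + 48.2 = 62.6.

62.6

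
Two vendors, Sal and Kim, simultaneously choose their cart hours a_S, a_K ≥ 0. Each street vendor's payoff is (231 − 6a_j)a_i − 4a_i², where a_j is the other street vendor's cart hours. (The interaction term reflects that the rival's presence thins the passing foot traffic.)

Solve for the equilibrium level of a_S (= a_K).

Sal's payoff is (231 − 6a_K)a_S − 4a_S².
∂π/∂a_S = 231 − 6a_K − 8a_S = 0, so a_S = 28.875 − 0.75a_K.
By symmetry a_K = a_S; substituting into the reaction function, 1.75a_S = 28.875 and a_S = 16.5.

16.5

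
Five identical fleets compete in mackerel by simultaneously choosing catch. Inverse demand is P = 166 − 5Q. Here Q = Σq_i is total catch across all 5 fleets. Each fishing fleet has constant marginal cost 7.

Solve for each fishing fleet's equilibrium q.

A representative fishing fleet's profit is π_i = q_i(166 − 5Q) − 7q_i, with Q = q_i + Σ_{j≠i} q_j.
First-order condition: 159 − 10q_i − 5Σ_{j≠i} q_j = 0.
With identical fishing fleets, set every q_j = q: then 159 − 10q − 20q = 0, i.e. q = 159/30 = 5.3.

5.3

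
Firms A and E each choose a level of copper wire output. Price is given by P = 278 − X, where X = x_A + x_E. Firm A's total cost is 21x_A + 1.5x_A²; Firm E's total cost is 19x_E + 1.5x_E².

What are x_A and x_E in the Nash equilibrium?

Firm A's profit: π = x_A(278 − (x_A + x_E)) − 21x_A − 1.5x_A².
∂π/∂x_A = 257 − 5x_A − x_E = 0, so x_A = 51.4 − 0.2x_E.
By the same steps for E: x_E = 51.8 − 0.2x_A.
Plugging x_E into A's best response: x_A = 51.4 − 0.2(51.8 − 0.2x_A) ⇒ 0.96x_A = 41.04, so x_A = 42.75.
Then x_E = 51.8 − 0.2·42.75 = 43.25.

42.75, 43.25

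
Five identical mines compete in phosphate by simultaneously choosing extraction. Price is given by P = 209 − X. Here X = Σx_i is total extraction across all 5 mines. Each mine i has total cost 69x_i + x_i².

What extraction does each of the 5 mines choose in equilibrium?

17.5

A representative mine's profit is π_i = x_i(209 − X) − 69x_i − x_i², with X = x_i + Σ_{j≠i} x_j.
First-order condition: 140 − 4x_i − Σ_{j≠i} x_j = 0.
In a symmetric equilibrium every mine chooses the same x, so Σ_{j≠i} x_j = 4x. The condition becomes 140 − 8x = 0, giving x = 140/8 = 17.5.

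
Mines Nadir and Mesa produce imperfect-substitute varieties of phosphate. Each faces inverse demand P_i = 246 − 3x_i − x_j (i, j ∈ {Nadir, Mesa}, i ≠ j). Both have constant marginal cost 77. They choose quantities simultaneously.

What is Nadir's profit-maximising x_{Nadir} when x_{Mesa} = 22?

24.5

Mine Nadir's profit: π = x_{Nadir}(246 − 3x_{Nadir} − x_{Mesa}) − 77x_{Nadir}.
∂π/∂x_{Nadir} = 169 − 6x_{Nadir} − x_{Mesa} = 0 ⇒ x_{Nadir} = 169/6 − (1/6)x_{Mesa}.
At x_{Mesa} = 22: x_{Nadir} = 169/6 − (1/6)·22 = 24.5.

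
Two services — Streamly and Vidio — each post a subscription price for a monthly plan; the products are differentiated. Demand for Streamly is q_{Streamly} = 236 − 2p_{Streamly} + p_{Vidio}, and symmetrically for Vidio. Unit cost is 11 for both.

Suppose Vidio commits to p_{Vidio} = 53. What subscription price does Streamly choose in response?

Streamly's profit: π = (p_{Streamly} − 11)(236 − 2p_{Streamly} + p_{Vidio}).
∂π/∂p_{Streamly} = 258 − 4p_{Streamly} + p_{Vidio} = 0 ⇒ p_{Streamly} = 64.5 + 0.25p_{Vidio}.
At p_{Vidio} = 53: p_{Streamly} = 64.5 + 0.25·53 = 77.75.

77.75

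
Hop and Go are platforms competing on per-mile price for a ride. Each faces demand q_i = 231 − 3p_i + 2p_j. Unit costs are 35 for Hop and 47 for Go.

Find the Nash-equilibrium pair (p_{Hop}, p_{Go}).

Hop's profit: π = (p_{Hop} − 35)(231 − 3p_{Hop} + 2p_{Go}).
∂π/∂p_{Hop} = 336 − 6p_{Hop} + 2p_{Go} = 0 ⇒ p_{Hop} = 56 + (1/3)p_{Go}.
Similarly p_{Go} = 62 + (1/3)p_{Hop}.
Substituting the second reaction function into the first: p_{Hop} = 56 + (1/3)(62 + (1/3)p_{Hop}), which gives (8/9)p_{Hop} = 230/3 ⇒ p_{Hop} = 86.25.
Then p_{Go} = 62 + (1/3)·86.25 = 90.75.

86.25, 90.75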